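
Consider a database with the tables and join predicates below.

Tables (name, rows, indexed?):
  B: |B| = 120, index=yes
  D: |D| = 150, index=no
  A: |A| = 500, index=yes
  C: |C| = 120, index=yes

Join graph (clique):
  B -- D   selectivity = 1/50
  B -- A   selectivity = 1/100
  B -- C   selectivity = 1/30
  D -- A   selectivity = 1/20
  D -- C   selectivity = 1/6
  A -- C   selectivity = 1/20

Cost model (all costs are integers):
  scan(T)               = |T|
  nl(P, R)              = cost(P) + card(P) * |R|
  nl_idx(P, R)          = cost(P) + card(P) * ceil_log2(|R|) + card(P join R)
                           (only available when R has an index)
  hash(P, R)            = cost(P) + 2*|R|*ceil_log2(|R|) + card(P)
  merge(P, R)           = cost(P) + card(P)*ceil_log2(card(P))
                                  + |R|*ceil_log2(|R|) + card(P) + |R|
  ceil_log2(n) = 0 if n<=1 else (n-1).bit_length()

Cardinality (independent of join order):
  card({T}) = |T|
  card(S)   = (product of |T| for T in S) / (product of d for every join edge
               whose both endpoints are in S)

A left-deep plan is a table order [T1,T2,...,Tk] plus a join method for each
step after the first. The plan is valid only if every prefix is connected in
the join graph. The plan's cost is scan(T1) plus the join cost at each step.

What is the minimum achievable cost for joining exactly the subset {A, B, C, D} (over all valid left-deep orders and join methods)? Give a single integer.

5433

Selinger DP over subsets of {A,B,C,D}:
  {B}: scan cost=120, card=120
  {D}: scan cost=150, card=150
  {A}: scan cost=500, card=500
  {C}: scan cost=120, card=120
  {BD}: card=360; try (B,nl_idx)→1560, (B,hash)→1980, (D,merge)→2430, (B,merge)→2460, (D,hash)→2640, (D,nl)→18120 …(+1); best=1560 via (B,nl_idx)
  {AB}: card=600; try (A,nl_idx)→1800, (B,hash)→2680, (B,nl_idx)→4600, (A,merge)→6080, (B,merge)→6460, (A,hash)→9240 …(+2); best=1800 via (A,nl_idx)
  {BC}: card=480; try (C,nl_idx)→1440, (B,nl_idx)→1440, (C,hash)→1920, (B,hash)→1920, (C,merge)→2040, (B,merge)→2040 …(+2); best=1440 via (C,nl_idx)
  {AD}: card=3750; try (D,hash)→3400, (A,nl_idx)→5250, (A,merge)→6500, (D,merge)→6850, (A,hash)→9300, (A,nl)→75150 …(+1); best=3400 via (D,hash)
  {CD}: card=3000; try (C,hash)→1980, (D,merge)→2430, (C,merge)→2460, (D,hash)→2640, (C,nl_idx)→4200, (D,nl)→18120 …(+1); best=1980 via (C,hash)
  {AC}: card=3000; try (C,hash)→2680, (A,nl_idx)→4200, (A,merge)→6080, (C,merge)→6460, (C,nl_idx)→7000, (A,hash)→9240 …(+2); best=2680 via (C,hash)
  {ABD}: card=90; try (D,hash)→4800, (A,nl_idx)→4890, (B,hash)→8830, (D,merge)→9750, (A,merge)→10160, (A,hash)→10920 …(+5); best=4800 via (D,hash)
  {BCD}: card=240; try (C,hash)→3600, (D,hash)→4320, (C,nl_idx)→4320, (C,merge)→6120, (B,hash)→6660, (D,merge)→7590 …(+5); best=3600 via (C,hash)
  {ABC}: card=120; try (C,hash)→4080, (A,nl_idx)→5880, (C,nl_idx)→6120, (B,hash)→7360, (C,merge)→9360, (A,hash)→10920 …(+6); best=4080 via (C,hash)
  {ACD}: card=3750; try (D,hash)→8080, (C,hash)→8830, (A,hash)→13980, (A,nl_idx)→32730, (C,nl_idx)→33400, (D,merge)→43030 …(+5); best=8080 via (D,hash)
  {ABCD}: card=3; try (C,nl_idx)→5433, (A,nl_idx)→5763, (D,merge)→6390, (C,merge)→6480, (C,hash)→6570, (D,hash)→6600 …(+9); best=5433 via (C,nl_idx)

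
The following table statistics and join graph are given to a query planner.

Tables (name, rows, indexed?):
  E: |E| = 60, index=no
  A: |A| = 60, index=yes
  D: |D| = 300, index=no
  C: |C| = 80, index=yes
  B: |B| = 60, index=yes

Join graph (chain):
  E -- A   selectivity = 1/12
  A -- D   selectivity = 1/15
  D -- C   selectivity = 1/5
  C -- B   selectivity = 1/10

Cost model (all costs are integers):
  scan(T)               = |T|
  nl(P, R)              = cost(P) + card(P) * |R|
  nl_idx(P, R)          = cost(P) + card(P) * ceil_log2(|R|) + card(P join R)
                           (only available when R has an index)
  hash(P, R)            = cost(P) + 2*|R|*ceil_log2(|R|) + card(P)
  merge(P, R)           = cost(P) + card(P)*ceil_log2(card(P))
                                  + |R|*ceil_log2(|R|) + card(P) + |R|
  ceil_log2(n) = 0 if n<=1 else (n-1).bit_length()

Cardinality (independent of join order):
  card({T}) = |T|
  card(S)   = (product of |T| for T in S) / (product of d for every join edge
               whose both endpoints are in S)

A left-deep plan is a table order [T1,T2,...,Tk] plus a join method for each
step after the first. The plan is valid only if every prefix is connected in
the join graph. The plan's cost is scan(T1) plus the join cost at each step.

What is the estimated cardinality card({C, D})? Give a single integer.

Tables in S: C(80), D(300)
Edges inside S: D-C(d=5)
numerator = 80 * 300 = 24000
denominator = 5 = 5
card(S) = 24000 / 5 = 4800

4800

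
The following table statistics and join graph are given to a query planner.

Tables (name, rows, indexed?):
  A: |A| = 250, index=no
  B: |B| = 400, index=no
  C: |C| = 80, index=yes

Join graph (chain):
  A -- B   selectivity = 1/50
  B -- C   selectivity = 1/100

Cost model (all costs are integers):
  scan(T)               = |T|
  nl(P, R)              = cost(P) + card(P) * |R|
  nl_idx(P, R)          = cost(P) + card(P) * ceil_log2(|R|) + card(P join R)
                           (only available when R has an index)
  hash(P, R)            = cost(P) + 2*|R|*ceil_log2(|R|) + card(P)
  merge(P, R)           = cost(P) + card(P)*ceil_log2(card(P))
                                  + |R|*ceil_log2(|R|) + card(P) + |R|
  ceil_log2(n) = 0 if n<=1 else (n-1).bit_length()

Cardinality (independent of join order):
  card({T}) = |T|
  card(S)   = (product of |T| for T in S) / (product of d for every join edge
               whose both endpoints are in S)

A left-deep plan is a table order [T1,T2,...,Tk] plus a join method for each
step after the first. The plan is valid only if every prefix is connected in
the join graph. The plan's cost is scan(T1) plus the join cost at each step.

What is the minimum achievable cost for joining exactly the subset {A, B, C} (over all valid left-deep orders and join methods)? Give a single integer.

6240

Selinger DP over subsets of {A,B,C}:
  {A}: scan cost=250, card=250
  {B}: scan cost=400, card=400
  {C}: scan cost=80, card=80
  {AB}: card=2000; try (A,hash)→4800, (B,merge)→6500, (A,merge)→6650, (B,hash)→7700, (B,nl)→100250, (A,nl)→100400; best=4800 via (A,hash)
  {BC}: card=320; try (C,hash)→1920, (C,nl_idx)→3520, (B,merge)→4720, (C,merge)→5040, (B,hash)→7360, (B,nl)→32080 …(+1); best=1920 via (C,hash)
  {ABC}: card=1600; try (A,hash)→6240, (A,merge)→7370, (C,hash)→7920, (C,nl_idx)→20400, (C,merge)→29440, (A,nl)→81920 …(+1); best=6240 via (A,hash)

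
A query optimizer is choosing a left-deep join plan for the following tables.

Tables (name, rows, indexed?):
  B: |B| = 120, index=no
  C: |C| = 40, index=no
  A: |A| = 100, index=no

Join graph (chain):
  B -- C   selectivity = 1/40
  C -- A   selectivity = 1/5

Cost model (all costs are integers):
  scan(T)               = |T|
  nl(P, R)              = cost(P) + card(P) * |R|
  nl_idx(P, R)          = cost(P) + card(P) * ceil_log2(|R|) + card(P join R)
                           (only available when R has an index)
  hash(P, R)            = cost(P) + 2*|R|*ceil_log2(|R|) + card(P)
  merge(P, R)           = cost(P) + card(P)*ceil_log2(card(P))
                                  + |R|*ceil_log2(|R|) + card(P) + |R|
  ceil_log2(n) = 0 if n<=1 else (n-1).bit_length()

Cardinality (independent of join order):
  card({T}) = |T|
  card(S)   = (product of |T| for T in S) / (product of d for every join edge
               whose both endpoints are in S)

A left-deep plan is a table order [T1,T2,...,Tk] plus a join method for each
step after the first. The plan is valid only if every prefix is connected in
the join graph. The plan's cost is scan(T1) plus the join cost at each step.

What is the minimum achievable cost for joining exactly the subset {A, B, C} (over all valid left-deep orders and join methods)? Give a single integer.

Selinger DP over subsets of {A,B,C}:
  {B}: scan cost=120, card=120
  {C}: scan cost=40, card=40
  {A}: scan cost=100, card=100
  {BC}: card=120; try (C,hash)→720, (B,merge)→1280, (C,merge)→1360, (B,hash)→1760, (B,nl)→4840, (C,nl)→4920; best=720 via (C,hash)
  {AC}: card=800; try (C,hash)→680, (A,merge)→1120, (C,merge)→1180, (A,hash)→1480, (A,nl)→4040, (C,nl)→4100; best=680 via (C,hash)
  {ABC}: card=2400; try (A,hash)→2240, (A,merge)→2480, (B,hash)→3160, (B,merge)→10440, (A,nl)→12720, (B,nl)→96680; best=2240 via (A,hash)

2240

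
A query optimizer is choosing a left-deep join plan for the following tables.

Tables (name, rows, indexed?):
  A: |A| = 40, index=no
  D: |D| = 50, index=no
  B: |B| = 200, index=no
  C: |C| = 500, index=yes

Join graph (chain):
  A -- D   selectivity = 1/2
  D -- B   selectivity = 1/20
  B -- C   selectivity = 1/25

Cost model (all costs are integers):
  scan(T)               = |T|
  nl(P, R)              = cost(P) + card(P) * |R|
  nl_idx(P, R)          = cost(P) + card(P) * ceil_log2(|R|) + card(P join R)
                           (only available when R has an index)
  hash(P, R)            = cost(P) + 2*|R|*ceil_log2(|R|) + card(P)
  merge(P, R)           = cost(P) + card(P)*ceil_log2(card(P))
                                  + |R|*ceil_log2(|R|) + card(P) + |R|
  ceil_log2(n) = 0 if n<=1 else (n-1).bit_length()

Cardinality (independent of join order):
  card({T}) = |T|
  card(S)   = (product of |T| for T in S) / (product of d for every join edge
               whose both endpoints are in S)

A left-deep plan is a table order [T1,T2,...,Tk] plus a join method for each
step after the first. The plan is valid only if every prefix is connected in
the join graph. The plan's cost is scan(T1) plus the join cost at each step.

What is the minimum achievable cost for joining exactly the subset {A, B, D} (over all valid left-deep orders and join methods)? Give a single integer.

Selinger DP over subsets of {A,B,D}:
  {A}: scan cost=40, card=40
  {D}: scan cost=50, card=50
  {B}: scan cost=200, card=200
  {AD}: card=1000; try (A,hash)→580, (D,merge)→670, (D,hash)→680, (A,merge)→680, (D,nl)→2040, (A,nl)→2050; best=580 via (A,hash)
  {BD}: card=500; try (D,hash)→1000, (B,merge)→2200, (D,merge)→2350, (B,hash)→3300, (B,nl)→10050, (D,nl)→10200; best=1000 via (D,hash)
  {ABD}: card=10000; try (A,hash)→1980, (B,hash)→4780, (A,merge)→6280, (B,merge)→13380, (A,nl)→21000, (B,nl)→200580; best=1980 via (A,hash)

1980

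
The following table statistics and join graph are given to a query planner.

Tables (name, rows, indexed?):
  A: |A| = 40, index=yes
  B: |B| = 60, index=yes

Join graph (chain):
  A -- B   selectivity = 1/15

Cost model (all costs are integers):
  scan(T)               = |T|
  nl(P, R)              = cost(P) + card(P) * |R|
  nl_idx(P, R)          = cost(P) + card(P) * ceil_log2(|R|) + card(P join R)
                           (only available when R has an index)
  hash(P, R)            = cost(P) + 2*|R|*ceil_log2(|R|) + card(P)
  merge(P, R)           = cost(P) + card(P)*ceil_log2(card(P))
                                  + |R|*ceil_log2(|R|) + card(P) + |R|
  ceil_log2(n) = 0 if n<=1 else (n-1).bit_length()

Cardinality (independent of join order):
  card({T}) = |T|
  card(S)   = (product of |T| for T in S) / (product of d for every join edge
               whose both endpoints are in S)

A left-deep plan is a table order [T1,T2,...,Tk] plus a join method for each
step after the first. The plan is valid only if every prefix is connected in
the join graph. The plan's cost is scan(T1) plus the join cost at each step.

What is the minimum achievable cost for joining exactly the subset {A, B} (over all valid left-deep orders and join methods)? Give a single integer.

440

Selinger DP over subsets of {A,B}:
  {A}: scan cost=40, card=40
  {B}: scan cost=60, card=60
  {AB}: card=160; try (B,nl_idx)→440, (A,nl_idx)→580, (A,hash)→600, (B,merge)→740, (A,merge)→760, (B,hash)→800 …(+2); best=440 via (B,nl_idx)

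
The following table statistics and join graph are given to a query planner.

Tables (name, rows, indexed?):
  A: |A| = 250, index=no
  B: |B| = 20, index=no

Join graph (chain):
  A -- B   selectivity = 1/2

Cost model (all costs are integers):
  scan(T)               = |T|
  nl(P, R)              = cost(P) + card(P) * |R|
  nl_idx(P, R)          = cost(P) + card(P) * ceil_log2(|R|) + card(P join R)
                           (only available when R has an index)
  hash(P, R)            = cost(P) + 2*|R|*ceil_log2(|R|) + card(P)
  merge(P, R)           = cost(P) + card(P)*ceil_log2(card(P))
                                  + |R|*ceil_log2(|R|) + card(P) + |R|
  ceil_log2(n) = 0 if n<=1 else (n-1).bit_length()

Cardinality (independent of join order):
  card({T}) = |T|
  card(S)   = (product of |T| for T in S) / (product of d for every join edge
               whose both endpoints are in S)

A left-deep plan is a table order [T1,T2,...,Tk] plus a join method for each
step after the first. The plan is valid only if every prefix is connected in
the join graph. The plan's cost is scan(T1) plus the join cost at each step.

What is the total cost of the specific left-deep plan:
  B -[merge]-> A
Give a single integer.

2390

step 1: scan B: cost=20, card=20
step 2: join A via merge
    card(P join A) = 20*250/(2) = 2500
    cost = 20 + 20*5 + 250*8 + 20 + 250 = 2390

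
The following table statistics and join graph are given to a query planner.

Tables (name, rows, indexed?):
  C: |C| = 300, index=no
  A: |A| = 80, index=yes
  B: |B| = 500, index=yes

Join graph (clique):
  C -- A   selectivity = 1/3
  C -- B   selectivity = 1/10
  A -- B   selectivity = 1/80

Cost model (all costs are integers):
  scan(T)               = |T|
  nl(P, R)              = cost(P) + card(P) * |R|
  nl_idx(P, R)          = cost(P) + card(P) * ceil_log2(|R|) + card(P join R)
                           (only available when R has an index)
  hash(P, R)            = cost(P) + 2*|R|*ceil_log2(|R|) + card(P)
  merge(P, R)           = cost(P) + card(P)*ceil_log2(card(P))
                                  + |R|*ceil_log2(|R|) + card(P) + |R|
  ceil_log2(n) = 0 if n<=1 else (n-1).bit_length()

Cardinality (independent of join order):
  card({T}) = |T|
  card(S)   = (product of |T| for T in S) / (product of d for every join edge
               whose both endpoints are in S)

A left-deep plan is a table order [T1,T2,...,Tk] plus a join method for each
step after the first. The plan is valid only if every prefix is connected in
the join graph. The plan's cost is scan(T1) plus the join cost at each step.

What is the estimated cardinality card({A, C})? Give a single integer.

Tables in S: A(80), C(300)
Edges inside S: C-A(d=3)
numerator = 80 * 300 = 24000
denominator = 3 = 3
card(S) = 24000 / 3 = 8000

8000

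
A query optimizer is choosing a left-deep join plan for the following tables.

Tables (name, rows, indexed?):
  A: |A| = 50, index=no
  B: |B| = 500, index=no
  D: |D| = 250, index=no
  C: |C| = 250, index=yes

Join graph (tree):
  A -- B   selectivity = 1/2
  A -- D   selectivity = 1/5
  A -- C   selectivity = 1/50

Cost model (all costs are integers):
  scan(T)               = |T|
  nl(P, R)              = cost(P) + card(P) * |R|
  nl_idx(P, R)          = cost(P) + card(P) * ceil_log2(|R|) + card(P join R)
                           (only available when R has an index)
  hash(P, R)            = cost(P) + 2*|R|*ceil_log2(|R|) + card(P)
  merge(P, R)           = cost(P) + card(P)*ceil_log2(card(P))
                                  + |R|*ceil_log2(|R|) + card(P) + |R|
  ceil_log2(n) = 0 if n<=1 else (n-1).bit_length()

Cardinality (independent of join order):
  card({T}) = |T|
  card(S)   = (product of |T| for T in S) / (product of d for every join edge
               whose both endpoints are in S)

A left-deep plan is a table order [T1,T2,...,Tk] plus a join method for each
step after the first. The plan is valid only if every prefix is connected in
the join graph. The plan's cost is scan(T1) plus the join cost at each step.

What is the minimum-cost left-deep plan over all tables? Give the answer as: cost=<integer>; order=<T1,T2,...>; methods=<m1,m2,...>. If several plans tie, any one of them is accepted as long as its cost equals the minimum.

Selinger DP (subsets sized 1..n):
  {A}: scan cost=50, card=50
  {B}: scan cost=500, card=500
  {D}: scan cost=250, card=250
  {C}: scan cost=250, card=250
  {AB}: card=12500; try (A,hash)→1600, (B,merge)→5400, (A,merge)→5850, (B,hash)→9100, (B,nl)→25050, (A,nl)→25500; best=1600 via (A,hash)
  {AD}: card=2500; try (A,hash)→1100, (D,merge)→2650, (A,merge)→2850, (D,hash)→4100, (D,nl)→12550, (A,nl)→12750; best=1100 via (A,hash)
  {AC}: card=250; try (C,nl_idx)→700, (A,hash)→1100, (C,merge)→2650, (A,merge)→2850, (C,hash)→4100, (C,nl)→12550 …(+1); best=700 via (C,nl_idx)
  {ABD}: card=625000; try (B,hash)→12600, (D,hash)→18100, (B,merge)→38600, (D,merge)→191350, (B,nl)→1251100, (D,nl)→3126600; best=12600 via (B,hash)
  {ABC}: card=62500; try (B,merge)→7950, (B,hash)→9950, (C,hash)→18100, (B,nl)→125700, (C,nl_idx)→164100, (C,merge)→191350 …(+1); best=7950 via (B,merge)
  {ACD}: card=12500; try (D,hash)→4950, (D,merge)→5200, (C,hash)→7600, (C,nl_idx)→33600, (C,merge)→35850, (D,nl)→63200 …(+1); best=4950 via (D,hash)
  {ABCD}: card=3125000; try (B,hash)→26450, (D,hash)→74450, (B,merge)→197450, (C,hash)→641600, (D,merge)→1072700, (B,nl)→6254950 …(+4); best=26450 via (B,hash)

cost=26450; order=A,C,D,B; methods=nl_idx,hash,hash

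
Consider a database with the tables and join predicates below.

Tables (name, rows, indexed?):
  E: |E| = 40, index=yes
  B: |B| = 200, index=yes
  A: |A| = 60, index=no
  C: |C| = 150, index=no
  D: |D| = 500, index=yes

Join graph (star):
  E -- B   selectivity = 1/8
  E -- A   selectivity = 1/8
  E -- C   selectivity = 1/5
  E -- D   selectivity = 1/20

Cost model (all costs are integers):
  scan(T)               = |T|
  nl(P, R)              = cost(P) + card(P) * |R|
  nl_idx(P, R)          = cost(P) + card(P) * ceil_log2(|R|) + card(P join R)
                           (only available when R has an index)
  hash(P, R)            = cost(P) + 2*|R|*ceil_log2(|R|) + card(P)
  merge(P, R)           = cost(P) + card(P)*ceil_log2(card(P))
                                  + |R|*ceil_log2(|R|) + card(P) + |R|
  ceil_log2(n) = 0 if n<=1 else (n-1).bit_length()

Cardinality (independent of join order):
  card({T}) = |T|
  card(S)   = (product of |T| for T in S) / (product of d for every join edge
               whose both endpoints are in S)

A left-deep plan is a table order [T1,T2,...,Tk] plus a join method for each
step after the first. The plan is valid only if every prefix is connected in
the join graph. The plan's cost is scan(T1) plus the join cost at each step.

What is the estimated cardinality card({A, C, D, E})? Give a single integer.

225000

Tables in S: A(60), C(150), D(500), E(40)
Edges inside S: E-A(d=8), E-C(d=5), E-D(d=20)
numerator = 60 * 150 * 500 * 40 = 180000000
denominator = 8 * 5 * 20 = 800
card(S) = 180000000 / 800 = 225000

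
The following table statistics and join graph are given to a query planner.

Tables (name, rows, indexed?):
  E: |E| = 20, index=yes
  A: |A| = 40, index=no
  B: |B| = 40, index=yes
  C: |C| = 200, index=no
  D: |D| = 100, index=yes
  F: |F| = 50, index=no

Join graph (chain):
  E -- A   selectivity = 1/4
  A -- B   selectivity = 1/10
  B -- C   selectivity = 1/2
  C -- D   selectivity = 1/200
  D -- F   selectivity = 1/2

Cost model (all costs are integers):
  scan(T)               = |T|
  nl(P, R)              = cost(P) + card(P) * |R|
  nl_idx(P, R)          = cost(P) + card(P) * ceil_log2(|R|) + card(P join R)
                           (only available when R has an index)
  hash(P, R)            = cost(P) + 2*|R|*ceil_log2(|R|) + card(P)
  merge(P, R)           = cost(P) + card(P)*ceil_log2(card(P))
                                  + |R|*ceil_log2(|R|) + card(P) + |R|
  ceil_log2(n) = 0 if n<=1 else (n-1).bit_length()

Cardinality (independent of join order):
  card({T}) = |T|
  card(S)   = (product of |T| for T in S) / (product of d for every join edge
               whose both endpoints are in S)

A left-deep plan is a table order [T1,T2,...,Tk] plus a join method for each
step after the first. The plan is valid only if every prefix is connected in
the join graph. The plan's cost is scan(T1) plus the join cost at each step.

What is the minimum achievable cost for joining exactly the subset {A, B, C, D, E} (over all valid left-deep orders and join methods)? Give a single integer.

12960

Selinger DP over subsets of {A,B,C,D,E}:
  {E}: scan cost=20, card=20
  {A}: scan cost=40, card=40
  {B}: scan cost=40, card=40
  {C}: scan cost=200, card=200
  {D}: scan cost=100, card=100
  {AE}: card=200; try (E,hash)→280, (A,merge)→420, (E,merge)→440, (E,nl_idx)→440, (A,hash)→520, (A,nl)→820 …(+1); best=280 via (E,hash)
  {AB}: card=160; try (B,nl_idx)→440, (B,hash)→560, (A,hash)→560, (B,merge)→600, (A,merge)→600, (B,nl)→1640 …(+1); best=440 via (B,nl_idx)
  {BC}: card=4000; try (B,hash)→880, (C,merge)→2120, (B,merge)→2280, (C,hash)→3280, (B,nl_idx)→5400, (C,nl)→8040 …(+1); best=880 via (B,hash)
  {CD}: card=100; try (D,nl_idx)→1700, (D,hash)→1800, (C,merge)→2700, (D,merge)→2800, (C,hash)→3400, (C,nl)→20100 …(+1); best=1700 via (D,nl_idx)
  {ABE}: card=800; try (E,hash)→800, (B,hash)→960, (E,merge)→2000, (E,nl_idx)→2040, (B,nl_idx)→2280, (B,merge)→2360 …(+2); best=800 via (E,hash)
  {ABC}: card=16000; try (C,merge)→3680, (C,hash)→3800, (A,hash)→5360, (C,nl)→32440, (A,merge)→53160, (A,nl)→160880; best=3680 via (C,merge)
  {BCD}: card=2000; try (B,hash)→2280, (B,merge)→2780, (B,nl_idx)→4300, (B,nl)→5700, (D,hash)→6280, (D,nl_idx)→30880 …(+2); best=2280 via (B,hash)
  {ABCE}: card=80000; try (C,hash)→4800, (C,merge)→11400, (E,hash)→19880, (C,nl)→160800, (E,nl_idx)→163680, (E,merge)→243800 …(+1); best=4800 via (C,hash)
  {ABCD}: card=8000; try (A,hash)→4760, (D,hash)→21080, (A,merge)→26560, (A,nl)→82280, (D,nl_idx)→123680, (D,merge)→244480 …(+1); best=4760 via (A,hash)
  {ABCDE}: card=40000; try (E,hash)→12960, (E,nl_idx)→84760, (D,hash)→86200, (E,merge)→116880, (E,nl)→164760, (D,nl_idx)→604800 …(+2); best=12960 via (E,hash)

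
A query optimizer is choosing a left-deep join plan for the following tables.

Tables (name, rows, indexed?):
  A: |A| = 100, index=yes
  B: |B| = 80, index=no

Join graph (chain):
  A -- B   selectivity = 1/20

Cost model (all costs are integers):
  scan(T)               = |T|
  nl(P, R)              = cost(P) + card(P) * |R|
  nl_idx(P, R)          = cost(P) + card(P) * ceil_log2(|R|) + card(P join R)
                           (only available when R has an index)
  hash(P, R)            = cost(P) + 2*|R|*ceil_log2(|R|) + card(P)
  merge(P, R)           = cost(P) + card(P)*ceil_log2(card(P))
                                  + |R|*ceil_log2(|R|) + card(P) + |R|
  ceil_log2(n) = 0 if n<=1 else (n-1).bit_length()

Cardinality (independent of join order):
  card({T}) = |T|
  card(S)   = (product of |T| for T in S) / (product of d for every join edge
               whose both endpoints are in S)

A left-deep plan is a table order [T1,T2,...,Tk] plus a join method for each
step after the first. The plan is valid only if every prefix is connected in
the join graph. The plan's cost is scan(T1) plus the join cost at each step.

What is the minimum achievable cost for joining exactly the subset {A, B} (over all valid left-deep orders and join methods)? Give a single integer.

1040

Selinger DP over subsets of {A,B}:
  {A}: scan cost=100, card=100
  {B}: scan cost=80, card=80
  {AB}: card=400; try (A,nl_idx)→1040, (B,hash)→1320, (A,merge)→1520, (B,merge)→1540, (A,hash)→1560, (A,nl)→8080 …(+1); best=1040 via (A,nl_idx)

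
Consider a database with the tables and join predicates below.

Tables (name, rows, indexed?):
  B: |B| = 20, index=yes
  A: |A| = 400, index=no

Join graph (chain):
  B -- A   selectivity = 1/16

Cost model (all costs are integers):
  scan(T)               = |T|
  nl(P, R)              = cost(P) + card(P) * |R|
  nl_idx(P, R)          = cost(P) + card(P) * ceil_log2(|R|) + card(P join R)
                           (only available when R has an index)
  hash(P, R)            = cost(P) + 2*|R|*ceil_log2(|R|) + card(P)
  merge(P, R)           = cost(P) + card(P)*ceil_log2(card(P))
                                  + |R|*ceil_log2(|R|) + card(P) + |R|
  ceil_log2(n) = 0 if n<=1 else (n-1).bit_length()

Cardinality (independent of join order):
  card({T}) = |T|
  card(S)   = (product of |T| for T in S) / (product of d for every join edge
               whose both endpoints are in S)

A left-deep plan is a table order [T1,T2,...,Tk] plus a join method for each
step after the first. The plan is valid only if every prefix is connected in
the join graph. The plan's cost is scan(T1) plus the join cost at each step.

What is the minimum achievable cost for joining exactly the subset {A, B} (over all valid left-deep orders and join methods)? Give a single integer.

Selinger DP over subsets of {A,B}:
  {B}: scan cost=20, card=20
  {A}: scan cost=400, card=400
  {AB}: card=500; try (B,hash)→1000, (B,nl_idx)→2900, (A,merge)→4140, (B,merge)→4520, (A,hash)→7240, (A,nl)→8020 …(+1); best=1000 via (B,hash)

1000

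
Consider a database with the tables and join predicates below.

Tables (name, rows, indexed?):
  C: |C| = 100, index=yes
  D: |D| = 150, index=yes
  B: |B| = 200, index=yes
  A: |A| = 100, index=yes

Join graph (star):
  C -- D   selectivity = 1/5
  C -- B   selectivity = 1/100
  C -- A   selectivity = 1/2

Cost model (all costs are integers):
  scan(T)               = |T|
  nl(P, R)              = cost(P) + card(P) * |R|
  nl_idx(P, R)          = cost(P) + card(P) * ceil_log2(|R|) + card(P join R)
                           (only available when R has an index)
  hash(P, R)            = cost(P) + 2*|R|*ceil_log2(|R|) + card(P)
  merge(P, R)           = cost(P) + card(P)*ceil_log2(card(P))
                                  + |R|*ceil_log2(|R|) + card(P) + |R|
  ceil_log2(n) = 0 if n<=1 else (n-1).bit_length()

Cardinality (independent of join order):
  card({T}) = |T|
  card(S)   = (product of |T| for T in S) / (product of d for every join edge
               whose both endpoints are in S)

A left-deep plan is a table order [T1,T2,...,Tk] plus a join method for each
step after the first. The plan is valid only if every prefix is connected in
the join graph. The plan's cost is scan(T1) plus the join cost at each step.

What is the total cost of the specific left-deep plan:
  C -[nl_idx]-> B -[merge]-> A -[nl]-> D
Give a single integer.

step 1: scan C: cost=100, card=100
step 2: join B via nl_idx
    card(P join B) = 100*200/(100) = 200
    cost = 100 + 100*8 + 200 = 1100
step 3: join A via merge
    card(P join A) = 200*100/(2) = 10000
    cost = 1100 + 200*8 + 100*7 + 200 + 100 = 3700
step 4: join D via nl
    card(P join D) = 10000*150/(5) = 300000
    cost = 3700 + 10000*150 = 1503700

1503700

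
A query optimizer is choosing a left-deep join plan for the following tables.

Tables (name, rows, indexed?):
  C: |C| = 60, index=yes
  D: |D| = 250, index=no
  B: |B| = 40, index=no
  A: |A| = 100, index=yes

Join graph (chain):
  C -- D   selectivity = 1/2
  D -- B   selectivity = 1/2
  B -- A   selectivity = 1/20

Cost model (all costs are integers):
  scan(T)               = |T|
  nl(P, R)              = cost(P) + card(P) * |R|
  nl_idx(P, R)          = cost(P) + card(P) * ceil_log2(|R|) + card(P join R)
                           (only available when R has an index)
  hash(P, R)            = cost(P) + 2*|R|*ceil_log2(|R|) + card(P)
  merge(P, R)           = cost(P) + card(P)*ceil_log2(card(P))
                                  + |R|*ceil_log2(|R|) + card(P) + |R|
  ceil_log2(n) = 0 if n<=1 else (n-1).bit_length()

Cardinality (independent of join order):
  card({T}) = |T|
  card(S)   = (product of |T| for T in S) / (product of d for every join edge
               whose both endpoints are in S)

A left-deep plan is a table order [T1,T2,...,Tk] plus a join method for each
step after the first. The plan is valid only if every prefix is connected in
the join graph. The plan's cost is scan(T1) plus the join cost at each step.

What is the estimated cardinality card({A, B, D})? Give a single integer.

25000

Tables in S: A(100), B(40), D(250)
Edges inside S: D-B(d=2), B-A(d=20)
numerator = 100 * 40 * 250 = 1000000
denominator = 2 * 20 = 40
card(S) = 1000000 / 40 = 25000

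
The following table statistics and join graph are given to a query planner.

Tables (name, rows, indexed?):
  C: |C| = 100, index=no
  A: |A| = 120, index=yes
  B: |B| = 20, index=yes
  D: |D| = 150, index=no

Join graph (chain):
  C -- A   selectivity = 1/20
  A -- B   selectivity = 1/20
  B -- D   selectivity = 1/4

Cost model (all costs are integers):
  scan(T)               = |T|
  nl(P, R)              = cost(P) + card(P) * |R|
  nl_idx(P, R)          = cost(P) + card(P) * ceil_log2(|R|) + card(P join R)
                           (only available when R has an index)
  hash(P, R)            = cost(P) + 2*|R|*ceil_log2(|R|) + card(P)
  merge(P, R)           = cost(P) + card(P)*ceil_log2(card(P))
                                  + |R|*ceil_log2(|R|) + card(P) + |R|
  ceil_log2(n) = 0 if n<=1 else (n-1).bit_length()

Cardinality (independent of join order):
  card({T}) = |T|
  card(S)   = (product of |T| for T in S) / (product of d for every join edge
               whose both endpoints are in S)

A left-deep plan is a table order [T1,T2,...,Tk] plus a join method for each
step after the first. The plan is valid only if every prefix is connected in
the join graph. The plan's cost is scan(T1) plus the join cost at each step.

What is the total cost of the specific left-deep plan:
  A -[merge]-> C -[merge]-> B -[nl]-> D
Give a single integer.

98600

step 1: scan A: cost=120, card=120
step 2: join C via merge
    card(P join C) = 120*100/(20) = 600
    cost = 120 + 120*7 + 100*7 + 120 + 100 = 1880
step 3: join B via merge
    card(P join B) = 600*20/(20) = 600
    cost = 1880 + 600*10 + 20*5 + 600 + 20 = 8600
step 4: join D via nl
    card(P join D) = 600*150/(4) = 22500
    cost = 8600 + 600*150 = 98600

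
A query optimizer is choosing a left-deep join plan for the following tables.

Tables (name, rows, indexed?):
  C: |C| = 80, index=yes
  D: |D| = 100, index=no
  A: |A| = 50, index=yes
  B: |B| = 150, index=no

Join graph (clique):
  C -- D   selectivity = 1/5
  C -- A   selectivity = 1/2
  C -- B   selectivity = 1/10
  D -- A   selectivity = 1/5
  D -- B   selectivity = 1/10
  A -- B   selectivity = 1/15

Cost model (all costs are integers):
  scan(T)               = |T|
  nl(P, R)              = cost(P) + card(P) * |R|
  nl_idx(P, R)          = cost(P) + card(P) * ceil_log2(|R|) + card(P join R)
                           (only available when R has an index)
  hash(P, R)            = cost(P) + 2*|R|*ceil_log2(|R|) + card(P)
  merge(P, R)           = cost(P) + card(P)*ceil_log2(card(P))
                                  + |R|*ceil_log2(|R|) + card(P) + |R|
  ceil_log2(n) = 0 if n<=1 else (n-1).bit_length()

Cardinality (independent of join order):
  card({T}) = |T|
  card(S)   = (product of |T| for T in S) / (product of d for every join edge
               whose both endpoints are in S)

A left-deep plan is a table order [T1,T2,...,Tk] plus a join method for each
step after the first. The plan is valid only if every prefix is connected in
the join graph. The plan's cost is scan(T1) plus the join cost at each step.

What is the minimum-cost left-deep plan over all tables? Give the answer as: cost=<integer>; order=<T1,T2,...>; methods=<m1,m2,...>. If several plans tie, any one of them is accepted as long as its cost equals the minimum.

cost=4920; order=B,A,D,C; methods=hash,hash,hash

Selinger DP (subsets sized 1..n):
  {C}: scan cost=80, card=80
  {D}: scan cost=100, card=100
  {A}: scan cost=50, card=50
  {B}: scan cost=150, card=150
  {CD}: card=1600; try (C,hash)→1320, (D,merge)→1520, (C,merge)→1540, (D,hash)→1560, (C,nl_idx)→2400, (D,nl)→8080 …(+1); best=1320 via (C,hash)
  {AC}: card=2000; try (A,hash)→760, (C,merge)→1040, (A,merge)→1070, (C,hash)→1220, (C,nl_idx)→2400, (A,nl_idx)→2560 …(+2); best=760 via (A,hash)
  {BC}: card=1200; try (C,hash)→1420, (B,merge)→2070, (C,merge)→2140, (C,nl_idx)→2400, (B,hash)→2560, (B,nl)→12080 …(+1); best=1420 via (C,hash)
  {AD}: card=1000; try (A,hash)→800, (D,merge)→1200, (A,merge)→1250, (D,hash)→1500, (A,nl_idx)→1700, (D,nl)→5050 …(+1); best=800 via (A,hash)
  {BD}: card=1500; try (D,hash)→1700, (B,merge)→2250, (D,merge)→2300, (B,hash)→2600, (B,nl)→15100, (D,nl)→15150; best=1700 via (D,hash)
  {AB}: card=500; try (A,hash)→900, (A,nl_idx)→1550, (B,merge)→1750, (A,merge)→1850, (B,hash)→2500, (B,nl)→7550 …(+1); best=900 via (A,hash)
  {ACD}: card=8000; try (C,hash)→2920, (A,hash)→3520, (D,hash)→4160, (C,merge)→12440, (C,nl_idx)→15800, (A,nl_idx)→18920 …(+5); best=2920 via (C,hash)
  {BCD}: card=2400; try (D,hash)→4020, (C,hash)→4320, (B,hash)→5320, (C,nl_idx)→14600, (D,merge)→16620, (C,merge)→20340 …(+4); best=4020 via (D,hash)
  {ABC}: card=2000; try (C,hash)→2520, (A,hash)→3220, (B,hash)→5160, (C,nl_idx)→6400, (C,merge)→6540, (A,nl_idx)→10620 …(+5); best=2520 via (C,hash)
  {ABD}: card=1000; try (D,hash)→2800, (A,hash)→3800, (B,hash)→4200, (D,merge)→6700, (A,nl_idx)→11700, (B,merge)→13150 …(+4); best=2800 via (D,hash)
  {ABCD}: card=800; try (C,hash)→4920, (D,hash)→5920, (A,hash)→7020, (C,nl_idx)→10600, (B,hash)→13320, (C,merge)→14440 …(+8); best=4920 via (C,hash)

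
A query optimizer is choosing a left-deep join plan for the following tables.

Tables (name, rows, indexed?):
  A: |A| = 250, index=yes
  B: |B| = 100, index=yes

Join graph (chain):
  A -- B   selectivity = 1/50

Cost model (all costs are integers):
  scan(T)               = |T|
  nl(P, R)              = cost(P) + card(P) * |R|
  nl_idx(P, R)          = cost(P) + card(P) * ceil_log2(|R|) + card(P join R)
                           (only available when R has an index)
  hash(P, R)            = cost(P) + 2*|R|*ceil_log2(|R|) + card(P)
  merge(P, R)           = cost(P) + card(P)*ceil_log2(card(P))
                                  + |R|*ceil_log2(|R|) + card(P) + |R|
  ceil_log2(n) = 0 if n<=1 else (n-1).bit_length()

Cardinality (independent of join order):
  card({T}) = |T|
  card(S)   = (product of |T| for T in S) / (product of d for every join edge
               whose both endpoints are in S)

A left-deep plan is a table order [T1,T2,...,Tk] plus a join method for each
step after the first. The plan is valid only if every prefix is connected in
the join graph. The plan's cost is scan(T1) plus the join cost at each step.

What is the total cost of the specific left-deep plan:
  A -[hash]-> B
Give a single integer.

1900

step 1: scan A: cost=250, card=250
step 2: join B via hash
    card(P join B) = 250*100/(50) = 500
    cost = 250 + 2*100*7 + 250 = 1900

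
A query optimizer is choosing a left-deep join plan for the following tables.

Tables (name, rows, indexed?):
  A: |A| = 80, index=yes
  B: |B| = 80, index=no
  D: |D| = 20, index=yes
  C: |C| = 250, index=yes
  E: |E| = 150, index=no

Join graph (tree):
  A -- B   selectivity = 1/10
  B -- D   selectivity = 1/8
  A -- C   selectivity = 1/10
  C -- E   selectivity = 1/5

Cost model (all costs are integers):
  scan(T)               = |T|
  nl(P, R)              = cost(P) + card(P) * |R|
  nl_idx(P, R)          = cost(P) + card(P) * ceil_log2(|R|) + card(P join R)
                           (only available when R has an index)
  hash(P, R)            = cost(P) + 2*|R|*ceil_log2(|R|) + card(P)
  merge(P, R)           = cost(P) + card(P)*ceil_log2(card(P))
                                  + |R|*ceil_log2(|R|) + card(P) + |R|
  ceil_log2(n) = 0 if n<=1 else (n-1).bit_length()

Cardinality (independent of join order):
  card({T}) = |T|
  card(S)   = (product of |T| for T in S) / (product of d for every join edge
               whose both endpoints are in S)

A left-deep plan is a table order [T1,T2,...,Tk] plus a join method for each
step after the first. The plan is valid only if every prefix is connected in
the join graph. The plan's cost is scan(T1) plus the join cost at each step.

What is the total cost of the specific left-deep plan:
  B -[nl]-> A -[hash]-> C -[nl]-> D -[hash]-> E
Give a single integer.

373520

step 1: scan B: cost=80, card=80
step 2: join A via nl
    card(P join A) = 80*80/(10) = 640
    cost = 80 + 80*80 = 6480
step 3: join C via hash
    card(P join C) = 640*250/(10) = 16000
    cost = 6480 + 2*250*8 + 640 = 11120
step 4: join D via nl
    card(P join D) = 16000*20/(8) = 40000
    cost = 11120 + 16000*20 = 331120
step 5: join E via hash
    card(P join E) = 40000*150/(5) = 1200000
    cost = 331120 + 2*150*8 + 40000 = 373520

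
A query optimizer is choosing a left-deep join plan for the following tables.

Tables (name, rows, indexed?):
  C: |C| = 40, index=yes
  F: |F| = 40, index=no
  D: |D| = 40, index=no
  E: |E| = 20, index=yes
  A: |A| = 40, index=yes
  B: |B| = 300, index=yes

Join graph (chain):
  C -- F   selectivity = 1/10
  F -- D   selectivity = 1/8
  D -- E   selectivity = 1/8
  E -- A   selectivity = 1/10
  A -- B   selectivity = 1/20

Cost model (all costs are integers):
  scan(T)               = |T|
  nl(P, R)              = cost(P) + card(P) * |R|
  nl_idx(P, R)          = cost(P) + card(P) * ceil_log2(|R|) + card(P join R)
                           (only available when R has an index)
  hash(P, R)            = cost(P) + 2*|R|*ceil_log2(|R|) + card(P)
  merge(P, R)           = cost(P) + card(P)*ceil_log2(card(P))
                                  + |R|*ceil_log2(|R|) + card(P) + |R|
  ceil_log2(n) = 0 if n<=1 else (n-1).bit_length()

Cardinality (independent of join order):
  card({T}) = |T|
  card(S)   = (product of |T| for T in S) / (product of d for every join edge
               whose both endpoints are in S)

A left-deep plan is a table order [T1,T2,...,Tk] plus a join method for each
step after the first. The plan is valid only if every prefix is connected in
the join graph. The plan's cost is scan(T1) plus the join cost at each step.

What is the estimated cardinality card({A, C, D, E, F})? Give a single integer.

Tables in S: A(40), C(40), D(40), E(20), F(40)
Edges inside S: C-F(d=10), F-D(d=8), D-E(d=8), E-A(d=10)
numerator = 40 * 40 * 40 * 20 * 40 = 51200000
denominator = 10 * 8 * 8 * 10 = 6400
card(S) = 51200000 / 6400 = 8000

8000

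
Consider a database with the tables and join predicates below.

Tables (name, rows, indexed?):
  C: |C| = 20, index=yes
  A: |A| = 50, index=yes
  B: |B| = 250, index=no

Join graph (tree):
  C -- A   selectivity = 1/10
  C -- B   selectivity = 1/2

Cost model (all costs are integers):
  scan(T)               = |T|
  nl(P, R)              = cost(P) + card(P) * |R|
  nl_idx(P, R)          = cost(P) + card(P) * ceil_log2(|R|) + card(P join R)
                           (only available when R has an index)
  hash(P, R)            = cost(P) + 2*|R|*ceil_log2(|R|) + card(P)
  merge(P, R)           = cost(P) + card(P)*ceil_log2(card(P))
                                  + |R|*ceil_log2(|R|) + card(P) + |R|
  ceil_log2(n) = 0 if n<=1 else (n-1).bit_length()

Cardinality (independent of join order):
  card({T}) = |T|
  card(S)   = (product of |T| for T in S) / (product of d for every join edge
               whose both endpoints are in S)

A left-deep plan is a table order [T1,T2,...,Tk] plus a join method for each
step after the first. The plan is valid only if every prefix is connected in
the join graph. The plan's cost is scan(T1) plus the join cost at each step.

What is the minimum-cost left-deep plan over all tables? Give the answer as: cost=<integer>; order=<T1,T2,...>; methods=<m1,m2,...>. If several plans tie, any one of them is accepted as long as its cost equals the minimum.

Selinger DP (subsets sized 1..n):
  {C}: scan cost=20, card=20
  {A}: scan cost=50, card=50
  {B}: scan cost=250, card=250
  {AC}: card=100; try (A,nl_idx)→240, (C,hash)→300, (C,nl_idx)→400, (A,merge)→490, (C,merge)→520, (A,hash)→640 …(+2); best=240 via (A,nl_idx)
  {BC}: card=2500; try (C,hash)→700, (B,merge)→2390, (C,merge)→2620, (C,nl_idx)→4000, (B,hash)→4040, (B,nl)→5020 …(+1); best=700 via (C,hash)
  {ABC}: card=12500; try (B,merge)→3290, (A,hash)→3800, (B,hash)→4340, (B,nl)→25240, (A,nl_idx)→28200, (A,merge)→33550 …(+1); best=3290 via (B,merge)

cost=3290; order=C,A,B; methods=nl_idx,merge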